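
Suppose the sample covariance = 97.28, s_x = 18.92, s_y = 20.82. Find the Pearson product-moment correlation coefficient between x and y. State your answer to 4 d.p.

r = Cov(x,y) / (s_x · s_y) = 97.28 / (18.92 × 20.82)
  = 97.28 / 393.9144 ≈ 0.2470

0.2470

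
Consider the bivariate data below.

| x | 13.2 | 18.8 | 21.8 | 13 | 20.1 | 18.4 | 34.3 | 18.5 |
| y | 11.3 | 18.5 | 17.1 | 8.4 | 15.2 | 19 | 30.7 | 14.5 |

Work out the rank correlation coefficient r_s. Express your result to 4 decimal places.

0.6905

Rank x: 2, 5, 7, 1, 6, 3, 8, 4
Rank y: 2, 6, 5, 1, 4, 7, 8, 3
d = rank(x) − rank(y): 0, -1, 2, 0, 2, -4, 0, 1; Σd² = 26
ρ = 1 − 6Σd² / [n(n²−1)] = 1 − 6×26 / (8×63) = 1 − 156/504 ≈ 0.6905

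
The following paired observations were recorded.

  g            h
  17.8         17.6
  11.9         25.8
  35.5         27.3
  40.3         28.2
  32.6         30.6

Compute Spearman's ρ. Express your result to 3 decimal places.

Rank g: 2, 1, 4, 5, 3
Rank h: 1, 2, 3, 4, 5
d = rank(g) − rank(h): 1, -1, 1, 1, -2; Σd² = 8
ρ = 1 − 6Σd² / [n(n²−1)] = 1 − 6×8 / (5×24) = 1 − 48/120 ≈ 0.600

0.600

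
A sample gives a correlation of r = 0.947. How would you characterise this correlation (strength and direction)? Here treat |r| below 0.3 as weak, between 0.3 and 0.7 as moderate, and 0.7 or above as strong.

strong positive

r = 0.947 > 0 so the relationship is positive.
|r| = 0.947, which falls in the strong range.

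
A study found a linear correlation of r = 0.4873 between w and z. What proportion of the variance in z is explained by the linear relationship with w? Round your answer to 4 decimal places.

0.2375

r² = (0.4873)² = 0.2375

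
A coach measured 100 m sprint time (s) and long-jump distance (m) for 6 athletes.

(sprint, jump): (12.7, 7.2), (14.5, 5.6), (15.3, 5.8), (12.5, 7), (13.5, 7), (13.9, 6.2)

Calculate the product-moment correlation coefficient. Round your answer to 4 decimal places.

n = 6, Σx = 82.4, Σy = 38.8, Σx² = 1137.34, Σy² = 253.28, Σxy = 529.56
nΣxy − ΣxΣy = 3177.36 − 3197.12 = -19.76
nΣx² − (Σx)² = 6824.04 − 6789.76 = 34.28; nΣy² − (Σy)² = 1519.68 − 1505.44 = 14.24
r = -19.76 / √(34.28 × 14.24) = -19.76 / 22.0941 ≈ -0.8944

-0.8944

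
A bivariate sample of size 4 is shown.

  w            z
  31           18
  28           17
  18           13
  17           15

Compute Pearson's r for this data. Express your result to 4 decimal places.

0.9066

n = 4, Σw = 94, Σz = 63, Σw² = 2358, Σz² = 1007, Σwz = 1523
nΣwz − ΣwΣz = 6092 − 5922 = 170
nΣw² − (Σw)² = 9432 − 8836 = 596; nΣz² − (Σz)² = 4028 − 3969 = 59
r = 170 / √(596 × 59) = 170 / 187.5207 ≈ 0.9066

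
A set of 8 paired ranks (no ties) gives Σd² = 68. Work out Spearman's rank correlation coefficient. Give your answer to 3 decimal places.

0.190

ρ = 1 − 6Σd² / [n(n²−1)] = 1 − 6×68 / (8×63)
  = 1 − 408/504 = 1 − 0.8095 ≈ 0.190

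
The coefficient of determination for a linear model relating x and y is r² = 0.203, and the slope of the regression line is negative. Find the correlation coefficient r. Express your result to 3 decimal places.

-0.451

|r| = √0.203 = 0.451
The association is negative, so r = −0.451.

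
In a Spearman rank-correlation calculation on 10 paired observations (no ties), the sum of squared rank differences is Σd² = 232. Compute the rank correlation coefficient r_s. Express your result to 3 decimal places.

ρ = 1 − 6Σd² / [n(n²−1)] = 1 − 6×232 / (10×99)
  = 1 − 1392/990 = 1 − 1.4061 ≈ -0.406

-0.406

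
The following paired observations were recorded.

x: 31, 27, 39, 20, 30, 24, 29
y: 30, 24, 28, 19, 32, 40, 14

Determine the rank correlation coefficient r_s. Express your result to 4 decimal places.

Rank x: 6, 3, 7, 1, 5, 2, 4
Rank y: 5, 3, 4, 2, 6, 7, 1
d = rank(x) − rank(y): 1, 0, 3, -1, -1, -5, 3; Σd² = 46
ρ = 1 − 6Σd² / [n(n²−1)] = 1 − 6×46 / (7×48) = 1 − 276/336 ≈ 0.1786

0.1786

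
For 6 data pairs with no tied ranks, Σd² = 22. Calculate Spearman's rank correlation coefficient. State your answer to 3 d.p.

0.371

ρ = 1 − 6Σd² / [n(n²−1)] = 1 − 6×22 / (6×35)
  = 1 − 132/210 = 1 − 0.6286 ≈ 0.371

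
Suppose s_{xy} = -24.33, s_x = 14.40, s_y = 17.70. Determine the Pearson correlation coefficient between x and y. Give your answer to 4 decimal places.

-0.0955

r = Cov(x,y) / (s_x · s_y) = -24.33 / (14.40 × 17.70)
  = -24.33 / 254.8800 ≈ -0.0955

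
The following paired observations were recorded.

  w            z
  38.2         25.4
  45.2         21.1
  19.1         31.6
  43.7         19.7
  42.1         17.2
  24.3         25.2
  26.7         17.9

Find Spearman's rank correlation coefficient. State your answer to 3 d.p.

-0.500

Rank w: 4, 7, 1, 6, 5, 2, 3
Rank z: 6, 4, 7, 3, 1, 5, 2
d = rank(w) − rank(z): -2, 3, -6, 3, 4, -3, 1; Σd² = 84
ρ = 1 − 6Σd² / [n(n²−1)] = 1 − 6×84 / (7×48) = 1 − 504/336 ≈ -0.500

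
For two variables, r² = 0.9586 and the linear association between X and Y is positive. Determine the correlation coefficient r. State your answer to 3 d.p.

0.979

|r| = √0.9586 = 0.979
The association is positive, so r = 0.979.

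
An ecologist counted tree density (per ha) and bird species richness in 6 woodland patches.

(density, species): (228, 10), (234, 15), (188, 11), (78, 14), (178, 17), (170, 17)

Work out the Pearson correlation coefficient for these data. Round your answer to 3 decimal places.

-0.238

n = 6, Σx = 1076, Σy = 84, Σx² = 208752, Σy² = 1220, Σxy = 14866
nΣxy − ΣxΣy = 89196 − 90384 = -1188
nΣx² − (Σx)² = 1252512 − 1157776 = 94736; nΣy² − (Σy)² = 7320 − 7056 = 264
r = -1188 / √(94736 × 264) = -1188 / 5001.0303 ≈ -0.238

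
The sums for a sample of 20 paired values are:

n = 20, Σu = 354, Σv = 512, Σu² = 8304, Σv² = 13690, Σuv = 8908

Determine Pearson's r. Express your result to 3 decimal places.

r = (nΣuv − ΣuΣv) / √[(nΣu² − (Σu)²)(nΣv² − (Σv)²)]
Numerator: 20×8908 − 354×512 = -3088
Denominator: √[(166080 − 125316)(273800 − 262144)] = √[40764 × 11656] = 21797.8252
r = -3088 / 21797.8252 ≈ -0.142

-0.142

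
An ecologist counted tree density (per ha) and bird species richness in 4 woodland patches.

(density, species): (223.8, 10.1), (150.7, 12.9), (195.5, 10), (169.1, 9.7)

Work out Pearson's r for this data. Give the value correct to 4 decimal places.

-0.6322

n = 4, Σx = 739.1, Σy = 42.7, Σx² = 139611.99, Σy² = 462.51, Σxy = 7799.68
nΣxy − ΣxΣy = 31198.72 − 31559.57 = -360.85
nΣx² − (Σx)² = 558447.96 − 546268.81 = 12179.15; nΣy² − (Σy)² = 1850.04 − 1823.29 = 26.75
r = -360.85 / √(12179.15 × 26.75) = -360.85 / 570.7821 ≈ -0.6322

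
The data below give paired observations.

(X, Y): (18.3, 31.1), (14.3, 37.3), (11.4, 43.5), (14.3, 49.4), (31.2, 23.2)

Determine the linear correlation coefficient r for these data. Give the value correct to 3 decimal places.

n = 5, ΣX = 89.5, ΣY = 184.5, ΣX² = 1847.27, ΣY² = 7229.35, ΣXY = 3028.68
nΣXY − ΣXΣY = 15143.4 − 16512.75 = -1369.35
nΣX² − (ΣX)² = 9236.35 − 8010.25 = 1226.1; nΣY² − (ΣY)² = 36146.75 − 34040.25 = 2106.5
r = -1369.35 / √(1226.1 × 2106.5) = -1369.35 / 1607.1029 ≈ -0.852

-0.852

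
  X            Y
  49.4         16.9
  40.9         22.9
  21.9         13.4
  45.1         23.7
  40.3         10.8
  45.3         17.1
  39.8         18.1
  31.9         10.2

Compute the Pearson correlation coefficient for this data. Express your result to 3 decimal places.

n = 8, ΣX = 314.6, ΣY = 133.1, ΣX² = 12904.62, ΣY² = 2391.97, ΣXY = 5389.43
nΣXY − ΣXΣY = 43115.44 − 41873.26 = 1242.18
nΣX² − (ΣX)² = 103236.96 − 98973.16 = 4263.8; nΣY² − (ΣY)² = 19135.76 − 17715.61 = 1420.15
r = 1242.18 / √(4263.8 × 1420.15) = 1242.18 / 2460.7388 ≈ 0.505

0.505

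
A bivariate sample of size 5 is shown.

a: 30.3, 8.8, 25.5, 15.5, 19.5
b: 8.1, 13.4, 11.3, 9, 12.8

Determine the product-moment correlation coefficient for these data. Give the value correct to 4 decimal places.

n = 5, Σa = 99.6, Σb = 54.6, Σa² = 2266.28, Σb² = 617.7, Σab = 1040.6
nΣab − ΣaΣb = 5203 − 5438.16 = -235.16
nΣa² − (Σa)² = 11331.4 − 9920.16 = 1411.24; nΣb² − (Σb)² = 3088.5 − 2981.16 = 107.34
r = -235.16 / √(1411.24 × 107.34) = -235.16 / 389.2075 ≈ -0.6042

-0.6042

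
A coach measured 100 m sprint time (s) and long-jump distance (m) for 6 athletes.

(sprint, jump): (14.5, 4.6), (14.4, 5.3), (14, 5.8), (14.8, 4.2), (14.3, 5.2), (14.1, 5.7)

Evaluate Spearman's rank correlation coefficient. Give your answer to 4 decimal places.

-0.9429

Rank sprint: 5, 4, 1, 6, 3, 2
Rank jump: 2, 4, 6, 1, 3, 5
d = rank(sprint) − rank(jump): 3, 0, -5, 5, 0, -3; Σd² = 68
ρ = 1 − 6Σd² / [n(n²−1)] = 1 − 6×68 / (6×35) = 1 − 408/210 ≈ -0.9429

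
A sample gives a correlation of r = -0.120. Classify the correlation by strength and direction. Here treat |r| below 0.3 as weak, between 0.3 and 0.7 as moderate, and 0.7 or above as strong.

weak negative

r = -0.120 < 0 so the relationship is negative.
|r| = 0.120, which falls in the weak range.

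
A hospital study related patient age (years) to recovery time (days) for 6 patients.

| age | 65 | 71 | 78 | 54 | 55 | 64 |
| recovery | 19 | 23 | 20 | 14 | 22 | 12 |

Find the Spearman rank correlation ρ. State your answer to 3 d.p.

0.429

Rank age: 4, 5, 6, 1, 2, 3
Rank recovery: 3, 6, 4, 2, 5, 1
d = rank(age) − rank(recovery): 1, -1, 2, -1, -3, 2; Σd² = 20
ρ = 1 − 6Σd² / [n(n²−1)] = 1 − 6×20 / (6×35) = 1 − 120/210 ≈ 0.429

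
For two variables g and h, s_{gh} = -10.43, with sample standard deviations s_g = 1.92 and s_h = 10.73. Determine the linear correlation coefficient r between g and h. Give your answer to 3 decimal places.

-0.506

r = Cov(g,h) / (s_g · s_h) = -10.43 / (1.92 × 10.73)
  = -10.43 / 20.6016 ≈ -0.506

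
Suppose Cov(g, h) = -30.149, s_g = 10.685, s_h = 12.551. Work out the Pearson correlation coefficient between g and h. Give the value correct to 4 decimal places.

r = Cov(g,h) / (s_g · s_h) = -30.149 / (10.685 × 12.551)
  = -30.149 / 134.1074 ≈ -0.2248

-0.2248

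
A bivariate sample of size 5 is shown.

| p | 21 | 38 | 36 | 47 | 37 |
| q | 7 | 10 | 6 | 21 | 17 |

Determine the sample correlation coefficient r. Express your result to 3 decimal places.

0.716

n = 5, Σp = 179, Σq = 61, Σp² = 6759, Σq² = 915, Σpq = 2359
nΣpq − ΣpΣq = 11795 − 10919 = 876
nΣp² − (Σp)² = 33795 − 32041 = 1754; nΣq² − (Σq)² = 4575 − 3721 = 854
r = 876 / √(1754 × 854) = 876 / 1223.8938 ≈ 0.716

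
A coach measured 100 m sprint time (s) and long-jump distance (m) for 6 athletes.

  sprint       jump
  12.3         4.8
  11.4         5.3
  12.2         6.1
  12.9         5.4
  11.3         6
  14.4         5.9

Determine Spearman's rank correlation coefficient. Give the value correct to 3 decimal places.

Rank sprint: 4, 2, 3, 5, 1, 6
Rank jump: 1, 2, 6, 3, 5, 4
d = rank(sprint) − rank(jump): 3, 0, -3, 2, -4, 2; Σd² = 42
ρ = 1 − 6Σd² / [n(n²−1)] = 1 − 6×42 / (6×35) = 1 − 252/210 ≈ -0.200

-0.200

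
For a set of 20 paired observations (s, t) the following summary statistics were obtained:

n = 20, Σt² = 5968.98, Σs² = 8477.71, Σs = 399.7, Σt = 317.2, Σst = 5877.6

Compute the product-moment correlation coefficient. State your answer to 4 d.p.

r = (nΣst − ΣsΣt) / √[(nΣs² − (Σs)²)(nΣt² − (Σt)²)]
Numerator: 20×5877.6 − 399.7×317.2 = -9232.84
Denominator: √[(169554.2 − 159760.09)(119379.6 − 100615.84)] = √[9794.11 × 18763.76] = 13556.3391
r = -9232.84 / 13556.3391 ≈ -0.6811

-0.6811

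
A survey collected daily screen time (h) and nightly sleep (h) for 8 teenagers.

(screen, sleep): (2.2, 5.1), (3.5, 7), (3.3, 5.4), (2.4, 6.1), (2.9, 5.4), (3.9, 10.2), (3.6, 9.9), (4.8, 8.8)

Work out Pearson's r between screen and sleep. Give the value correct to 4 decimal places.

0.7280

n = 8, Σx = 26.6, Σy = 57.9, Σx² = 93.36, Σy² = 450.03, Σxy = 201.5
nΣxy − ΣxΣy = 1612 − 1540.14 = 71.86
nΣx² − (Σx)² = 746.88 − 707.56 = 39.32; nΣy² − (Σy)² = 3600.24 − 3352.41 = 247.83
r = 71.86 / √(39.32 × 247.83) = 71.86 / 98.7151 ≈ 0.7280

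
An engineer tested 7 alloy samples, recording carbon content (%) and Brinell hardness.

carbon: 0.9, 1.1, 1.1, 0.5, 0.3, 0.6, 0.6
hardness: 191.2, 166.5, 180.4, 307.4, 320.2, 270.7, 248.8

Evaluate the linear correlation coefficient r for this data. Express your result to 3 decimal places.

n = 7, Σx = 5.1, Σy = 1685.2, Σx² = 4.29, Σy² = 429026.58, Σxy = 1115.13
nΣxy − ΣxΣy = 7805.91 − 8594.52 = -788.61
nΣx² − (Σx)² = 30.03 − 26.01 = 4.02; nΣy² − (Σy)² = 3003186.06 − 2839899.04 = 163287.02
r = -788.61 / √(4.02 × 163287.02) = -788.61 / 810.1937 ≈ -0.973

-0.973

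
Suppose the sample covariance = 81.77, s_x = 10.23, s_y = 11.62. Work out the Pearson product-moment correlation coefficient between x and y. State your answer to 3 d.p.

0.688

r = Cov(x,y) / (s_x · s_y) = 81.77 / (10.23 × 11.62)
  = 81.77 / 118.8726 ≈ 0.688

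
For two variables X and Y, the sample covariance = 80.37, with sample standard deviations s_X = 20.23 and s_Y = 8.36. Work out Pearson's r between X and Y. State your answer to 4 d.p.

0.4752

r = Cov(X,Y) / (s_X · s_Y) = 80.37 / (20.23 × 8.36)
  = 80.37 / 169.1228 ≈ 0.4752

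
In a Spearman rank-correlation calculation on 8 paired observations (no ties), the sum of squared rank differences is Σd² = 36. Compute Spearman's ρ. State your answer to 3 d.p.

ρ = 1 − 6Σd² / [n(n²−1)] = 1 − 6×36 / (8×63)
  = 1 − 216/504 = 1 − 0.4286 ≈ 0.571

0.571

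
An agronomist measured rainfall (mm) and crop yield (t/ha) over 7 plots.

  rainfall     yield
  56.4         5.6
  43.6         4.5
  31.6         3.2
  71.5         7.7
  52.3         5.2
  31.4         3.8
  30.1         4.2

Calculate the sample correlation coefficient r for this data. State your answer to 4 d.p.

0.9557

n = 7, Σx = 316.9, Σy = 34.2, Σx² = 15819.99, Σy² = 180.26, Σxy = 1681.41
nΣxy − ΣxΣy = 11769.87 − 10837.98 = 931.89
nΣx² − (Σx)² = 110739.93 − 100425.61 = 10314.32; nΣy² − (Σy)² = 1261.82 − 1169.64 = 92.18
r = 931.89 / √(10314.32 × 92.18) = 931.89 / 975.0764 ≈ 0.9557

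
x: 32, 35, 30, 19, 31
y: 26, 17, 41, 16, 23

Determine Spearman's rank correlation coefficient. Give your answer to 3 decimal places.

Rank x: 4, 5, 2, 1, 3
Rank y: 4, 2, 5, 1, 3
d = rank(x) − rank(y): 0, 3, -3, 0, 0; Σd² = 18
ρ = 1 − 6Σd² / [n(n²−1)] = 1 − 6×18 / (5×24) = 1 − 108/120 ≈ 0.100

0.100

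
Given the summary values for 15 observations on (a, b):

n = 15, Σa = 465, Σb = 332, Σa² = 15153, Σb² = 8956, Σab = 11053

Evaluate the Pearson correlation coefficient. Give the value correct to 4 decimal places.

0.6986

r = (nΣab − ΣaΣb) / √[(nΣa² − (Σa)²)(nΣb² − (Σb)²)]
Numerator: 15×11053 − 465×332 = 11415
Denominator: √[(227295 − 216225)(134340 − 110224)] = √[11070 × 24116] = 16339.0367
r = 11415 / 16339.0367 ≈ 0.6986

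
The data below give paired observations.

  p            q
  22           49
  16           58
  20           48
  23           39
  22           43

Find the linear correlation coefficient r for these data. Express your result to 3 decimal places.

n = 5, Σp = 103, Σq = 237, Σp² = 2153, Σq² = 11439, Σpq = 4809
nΣpq − ΣpΣq = 24045 − 24411 = -366
nΣp² − (Σp)² = 10765 − 10609 = 156; nΣq² − (Σq)² = 57195 − 56169 = 1026
r = -366 / √(156 × 1026) = -366 / 400.0700 ≈ -0.915

-0.915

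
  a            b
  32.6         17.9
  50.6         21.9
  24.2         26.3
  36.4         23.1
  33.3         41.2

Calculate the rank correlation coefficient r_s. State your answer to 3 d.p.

Rank a: 2, 5, 1, 4, 3
Rank b: 1, 2, 4, 3, 5
d = rank(a) − rank(b): 1, 3, -3, 1, -2; Σd² = 24
ρ = 1 − 6Σd² / [n(n²−1)] = 1 − 6×24 / (5×24) = 1 − 144/120 ≈ -0.200

-0.200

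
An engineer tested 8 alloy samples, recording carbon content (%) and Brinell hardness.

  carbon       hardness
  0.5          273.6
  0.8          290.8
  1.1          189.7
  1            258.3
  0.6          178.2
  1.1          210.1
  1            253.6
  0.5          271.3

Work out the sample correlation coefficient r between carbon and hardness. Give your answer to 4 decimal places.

n = 8, Σx = 6.6, Σy = 1925.6, Σx² = 5.92, Σy² = 475940.48, Σxy = 1563.69
nΣxy − ΣxΣy = 12509.52 − 12708.96 = -199.44
nΣx² − (Σx)² = 47.36 − 43.56 = 3.8; nΣy² − (Σy)² = 3807523.84 − 3707935.36 = 99588.48
r = -199.44 / √(3.8 × 99588.48) = -199.44 / 615.1717 ≈ -0.3242

-0.3242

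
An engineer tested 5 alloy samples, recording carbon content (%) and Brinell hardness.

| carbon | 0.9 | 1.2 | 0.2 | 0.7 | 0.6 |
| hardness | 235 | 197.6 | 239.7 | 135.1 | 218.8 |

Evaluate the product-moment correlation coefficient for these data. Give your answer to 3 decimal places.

-0.261

n = 5, Σx = 3.6, Σy = 1026.2, Σx² = 3.14, Σy² = 217852.3, Σxy = 722.41
nΣxy − ΣxΣy = 3612.05 − 3694.32 = -82.27
nΣx² − (Σx)² = 15.7 − 12.96 = 2.74; nΣy² − (Σy)² = 1089261.5 − 1053086.44 = 36175.06
r = -82.27 / √(2.74 × 36175.06) = -82.27 / 314.8328 ≈ -0.261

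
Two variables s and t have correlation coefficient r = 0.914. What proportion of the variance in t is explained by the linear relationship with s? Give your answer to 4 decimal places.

0.8354

r² = (0.914)² = 0.8354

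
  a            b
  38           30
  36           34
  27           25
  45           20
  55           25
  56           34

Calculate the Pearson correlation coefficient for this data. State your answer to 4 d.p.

n = 6, Σa = 257, Σb = 168, Σa² = 11655, Σb² = 4862, Σab = 7218
nΣab − ΣaΣb = 43308 − 43176 = 132
nΣa² − (Σa)² = 69930 − 66049 = 3881; nΣb² − (Σb)² = 29172 − 28224 = 948
r = 132 / √(3881 × 948) = 132 / 1918.1210 ≈ 0.0688

0.0688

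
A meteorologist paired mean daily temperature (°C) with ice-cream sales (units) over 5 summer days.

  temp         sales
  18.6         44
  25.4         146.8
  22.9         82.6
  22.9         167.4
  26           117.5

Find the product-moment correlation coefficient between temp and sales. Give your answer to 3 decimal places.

n = 5, Σx = 115.8, Σy = 558.3, Σx² = 2715.94, Σy² = 72138.01, Σxy = 13327.12
nΣxy − ΣxΣy = 66635.6 − 64651.14 = 1984.46
nΣx² − (Σx)² = 13579.7 − 13409.64 = 170.06; nΣy² − (Σy)² = 360690.05 − 311698.89 = 48991.16
r = 1984.46 / √(170.06 × 48991.16) = 1984.46 / 2886.4228 ≈ 0.688

0.688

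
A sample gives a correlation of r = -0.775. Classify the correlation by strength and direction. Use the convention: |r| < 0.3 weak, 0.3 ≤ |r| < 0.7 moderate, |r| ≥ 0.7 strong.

strong negative

r = -0.775 < 0 so the relationship is negative.
|r| = 0.775, which falls in the strong range.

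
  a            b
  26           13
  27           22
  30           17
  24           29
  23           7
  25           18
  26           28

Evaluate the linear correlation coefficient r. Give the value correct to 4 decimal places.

0.1129

n = 7, Σa = 181, Σb = 134, Σa² = 4711, Σb² = 2940, Σab = 3477
nΣab − ΣaΣb = 24339 − 24254 = 85
nΣa² − (Σa)² = 32977 − 32761 = 216; nΣb² − (Σb)² = 20580 − 17956 = 2624
r = 85 / √(216 × 2624) = 85 / 752.8506 ≈ 0.1129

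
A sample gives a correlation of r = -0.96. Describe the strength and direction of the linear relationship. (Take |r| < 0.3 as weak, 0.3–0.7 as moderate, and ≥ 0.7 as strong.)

strong negative

r = -0.96 < 0 so the relationship is negative.
|r| = 0.96, which falls in the strong range.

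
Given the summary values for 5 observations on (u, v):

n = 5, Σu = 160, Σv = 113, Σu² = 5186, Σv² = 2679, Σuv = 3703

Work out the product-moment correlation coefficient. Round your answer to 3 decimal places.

0.957

r = (nΣuv − ΣuΣv) / √[(nΣu² − (Σu)²)(nΣv² − (Σv)²)]
Numerator: 5×3703 − 160×113 = 435
Denominator: √[(25930 − 25600)(13395 − 12769)] = √[330 × 626] = 454.5107
r = 435 / 454.5107 ≈ 0.957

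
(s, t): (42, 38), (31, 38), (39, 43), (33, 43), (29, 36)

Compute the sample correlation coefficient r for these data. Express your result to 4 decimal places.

0.3345

n = 5, Σs = 174, Σt = 198, Σs² = 6176, Σt² = 7882, Σst = 6914
nΣst − ΣsΣt = 34570 − 34452 = 118
nΣs² − (Σs)² = 30880 − 30276 = 604; nΣt² − (Σt)² = 39410 − 39204 = 206
r = 118 / √(604 × 206) = 118 / 352.7379 ≈ 0.3345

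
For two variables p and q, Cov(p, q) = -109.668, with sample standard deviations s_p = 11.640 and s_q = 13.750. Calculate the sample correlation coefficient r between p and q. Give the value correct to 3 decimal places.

r = Cov(p,q) / (s_p · s_q) = -109.668 / (11.640 × 13.750)
  = -109.668 / 160.0500 ≈ -0.685

-0.685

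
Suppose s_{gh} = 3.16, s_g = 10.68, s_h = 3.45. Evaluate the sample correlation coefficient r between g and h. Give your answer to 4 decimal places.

r = Cov(g,h) / (s_g · s_h) = 3.16 / (10.68 × 3.45)
  = 3.16 / 36.8460 ≈ 0.0858

0.0858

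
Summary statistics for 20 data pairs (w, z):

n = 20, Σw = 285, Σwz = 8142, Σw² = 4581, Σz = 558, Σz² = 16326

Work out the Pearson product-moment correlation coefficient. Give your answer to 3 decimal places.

r = (nΣwz − ΣwΣz) / √[(nΣw² − (Σw)²)(nΣz² − (Σz)²)]
Numerator: 20×8142 − 285×558 = 3810
Denominator: √[(91620 − 81225)(326520 − 311364)] = √[10395 × 15156] = 12551.7576
r = 3810 / 12551.7576 ≈ 0.304

0.304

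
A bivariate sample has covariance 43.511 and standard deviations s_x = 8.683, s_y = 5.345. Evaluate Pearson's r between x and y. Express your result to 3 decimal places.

r = Cov(x,y) / (s_x · s_y) = 43.511 / (8.683 × 5.345)
  = 43.511 / 46.4106 ≈ 0.938

0.938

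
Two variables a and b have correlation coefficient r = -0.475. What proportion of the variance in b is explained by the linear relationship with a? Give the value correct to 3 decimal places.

r² = (-0.475)² = 0.226

0.226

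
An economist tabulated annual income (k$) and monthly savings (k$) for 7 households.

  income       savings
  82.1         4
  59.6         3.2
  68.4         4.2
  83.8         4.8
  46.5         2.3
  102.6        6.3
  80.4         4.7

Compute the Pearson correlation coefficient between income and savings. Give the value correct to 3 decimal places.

n = 7, Σx = 523.4, Σy = 29.5, Σx² = 41146.74, Σy² = 133.99, Σxy = 2339.85
nΣxy − ΣxΣy = 16378.95 − 15440.3 = 938.65
nΣx² − (Σx)² = 288027.18 − 273947.56 = 14079.62; nΣy² − (Σy)² = 937.93 − 870.25 = 67.68
r = 938.65 / √(14079.62 × 67.68) = 938.65 / 976.1704 ≈ 0.962

0.962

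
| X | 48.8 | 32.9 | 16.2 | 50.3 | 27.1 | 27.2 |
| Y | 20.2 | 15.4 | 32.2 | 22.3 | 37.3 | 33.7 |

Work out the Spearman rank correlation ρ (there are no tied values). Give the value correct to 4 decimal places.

Rank X: 5, 4, 1, 6, 2, 3
Rank Y: 2, 1, 4, 3, 6, 5
d = rank(X) − rank(Y): 3, 3, -3, 3, -4, -2; Σd² = 56
ρ = 1 − 6Σd² / [n(n²−1)] = 1 − 6×56 / (6×35) = 1 − 336/210 ≈ -0.6000

-0.6000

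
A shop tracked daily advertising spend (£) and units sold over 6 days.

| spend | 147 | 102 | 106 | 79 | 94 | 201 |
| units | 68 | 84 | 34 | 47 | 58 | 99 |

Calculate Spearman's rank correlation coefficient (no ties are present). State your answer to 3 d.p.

0.543

Rank spend: 5, 3, 4, 1, 2, 6
Rank units: 4, 5, 1, 2, 3, 6
d = rank(spend) − rank(units): 1, -2, 3, -1, -1, 0; Σd² = 16
ρ = 1 − 6Σd² / [n(n²−1)] = 1 − 6×16 / (6×35) = 1 − 96/210 ≈ 0.543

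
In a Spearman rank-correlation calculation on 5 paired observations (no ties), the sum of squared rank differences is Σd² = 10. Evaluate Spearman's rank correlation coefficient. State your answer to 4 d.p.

0.5000

ρ = 1 − 6Σd² / [n(n²−1)] = 1 − 6×10 / (5×24)
  = 1 − 60/120 = 1 − 0.50000 ≈ 0.5000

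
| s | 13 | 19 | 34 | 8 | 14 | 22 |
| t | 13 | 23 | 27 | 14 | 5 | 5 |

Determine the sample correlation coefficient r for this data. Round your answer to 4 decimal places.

0.5359

n = 6, Σs = 110, Σt = 87, Σs² = 2430, Σt² = 1673, Σst = 1816
nΣst − ΣsΣt = 10896 − 9570 = 1326
nΣs² − (Σs)² = 14580 − 12100 = 2480; nΣt² − (Σt)² = 10038 − 7569 = 2469
r = 1326 / √(2480 × 2469) = 1326 / 2474.4939 ≈ 0.5359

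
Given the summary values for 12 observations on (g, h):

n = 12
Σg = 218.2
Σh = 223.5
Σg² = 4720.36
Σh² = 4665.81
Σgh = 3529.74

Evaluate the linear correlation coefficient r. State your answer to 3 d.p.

-0.868

r = (nΣgh − ΣgΣh) / √[(nΣg² − (Σg)²)(nΣh² − (Σh)²)]
Numerator: 12×3529.74 − 218.2×223.5 = -6410.82
Denominator: √[(56644.32 − 47611.24)(55989.72 − 49952.25)] = √[9033.08 × 6037.47] = 7384.9136
r = -6410.82 / 7384.9136 ≈ -0.868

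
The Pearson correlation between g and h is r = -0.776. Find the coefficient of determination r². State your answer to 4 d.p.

0.6022

r² = (-0.776)² = 0.6022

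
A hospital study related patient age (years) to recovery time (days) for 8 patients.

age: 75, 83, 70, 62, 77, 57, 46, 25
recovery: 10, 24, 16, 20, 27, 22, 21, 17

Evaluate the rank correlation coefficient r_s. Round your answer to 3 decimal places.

0.310

Rank age: 6, 8, 5, 4, 7, 3, 2, 1
Rank recovery: 1, 7, 2, 4, 8, 6, 5, 3
d = rank(age) − rank(recovery): 5, 1, 3, 0, -1, -3, -3, -2; Σd² = 58
ρ = 1 − 6Σd² / [n(n²−1)] = 1 − 6×58 / (8×63) = 1 − 348/504 ≈ 0.310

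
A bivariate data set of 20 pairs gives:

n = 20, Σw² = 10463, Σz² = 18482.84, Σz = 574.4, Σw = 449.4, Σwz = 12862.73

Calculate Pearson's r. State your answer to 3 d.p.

r = (nΣwz − ΣwΣz) / √[(nΣw² − (Σw)²)(nΣz² − (Σz)²)]
Numerator: 20×12862.73 − 449.4×574.4 = -880.76
Denominator: √[(209260 − 201960.36)(369656.8 − 329935.36)] = √[7299.64 × 39721.44] = 17027.9832
r = -880.76 / 17027.9832 ≈ -0.052

-0.052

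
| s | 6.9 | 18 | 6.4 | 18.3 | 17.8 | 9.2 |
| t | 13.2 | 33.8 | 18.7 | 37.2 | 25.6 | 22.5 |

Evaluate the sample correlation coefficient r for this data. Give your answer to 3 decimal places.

n = 6, Σs = 76.6, Σt = 151, Σs² = 1148.94, Σt² = 4211.82, Σst = 2162.6
nΣst − ΣsΣt = 12975.6 − 11566.6 = 1409
nΣs² − (Σs)² = 6893.64 − 5867.56 = 1026.08; nΣt² − (Σt)² = 25270.92 − 22801 = 2469.92
r = 1409 / √(1026.08 × 2469.92) = 1409 / 1591.9596 ≈ 0.885

0.885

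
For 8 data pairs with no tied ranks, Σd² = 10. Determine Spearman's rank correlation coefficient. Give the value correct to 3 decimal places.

ρ = 1 − 6Σd² / [n(n²−1)] = 1 − 6×10 / (8×63)
  = 1 − 60/504 = 1 − 0.1190 ≈ 0.881

0.881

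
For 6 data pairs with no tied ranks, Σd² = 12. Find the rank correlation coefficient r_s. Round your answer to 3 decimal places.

ρ = 1 − 6Σd² / [n(n²−1)] = 1 − 6×12 / (6×35)
  = 1 − 72/210 = 1 − 0.3429 ≈ 0.657

0.657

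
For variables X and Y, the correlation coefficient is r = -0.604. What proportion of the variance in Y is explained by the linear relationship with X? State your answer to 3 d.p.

0.365

r² = (-0.604)² = 0.365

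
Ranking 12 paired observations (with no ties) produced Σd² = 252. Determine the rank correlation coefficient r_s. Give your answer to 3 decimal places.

ρ = 1 − 6Σd² / [n(n²−1)] = 1 − 6×252 / (12×143)
  = 1 − 1512/1716 = 1 − 0.8811 ≈ 0.119

0.119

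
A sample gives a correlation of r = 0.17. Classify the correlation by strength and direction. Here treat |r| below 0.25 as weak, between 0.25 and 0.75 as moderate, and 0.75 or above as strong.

weak positive

r = 0.17 > 0 so the relationship is positive.
|r| = 0.17, which falls in the weak range.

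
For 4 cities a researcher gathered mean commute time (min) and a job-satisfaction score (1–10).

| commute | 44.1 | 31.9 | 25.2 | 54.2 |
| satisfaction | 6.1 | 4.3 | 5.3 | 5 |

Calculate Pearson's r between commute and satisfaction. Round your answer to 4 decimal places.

0.2272

n = 4, Σx = 155.4, Σy = 20.7, Σx² = 6535.1, Σy² = 108.79, Σxy = 810.74
nΣxy − ΣxΣy = 3242.96 − 3216.78 = 26.18
nΣx² − (Σx)² = 26140.4 − 24149.16 = 1991.24; nΣy² − (Σy)² = 435.16 − 428.49 = 6.67
r = 26.18 / √(1991.24 × 6.67) = 26.18 / 115.2457 ≈ 0.2272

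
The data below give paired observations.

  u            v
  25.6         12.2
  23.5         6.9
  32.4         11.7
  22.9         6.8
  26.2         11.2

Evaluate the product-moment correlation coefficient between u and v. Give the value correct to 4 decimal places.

n = 5, Σu = 130.6, Σv = 48.8, Σu² = 3468.22, Σv² = 505.02, Σuv = 1302.71
nΣuv − ΣuΣv = 6513.55 − 6373.28 = 140.27
nΣu² − (Σu)² = 17341.1 − 17056.36 = 284.74; nΣv² − (Σv)² = 2525.1 − 2381.44 = 143.66
r = 140.27 / √(284.74 × 143.66) = 140.27 / 202.2517 ≈ 0.6935

0.6935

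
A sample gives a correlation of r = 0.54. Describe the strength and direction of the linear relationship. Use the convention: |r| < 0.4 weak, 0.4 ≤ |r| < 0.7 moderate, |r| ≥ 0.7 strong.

r = 0.54 > 0 so the relationship is positive.
|r| = 0.54, which falls in the moderate range.

moderate positive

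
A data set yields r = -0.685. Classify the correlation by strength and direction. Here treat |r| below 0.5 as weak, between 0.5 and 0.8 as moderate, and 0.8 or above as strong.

moderate negative

r = -0.685 < 0 so the relationship is negative.
|r| = 0.685, which falls in the moderate range.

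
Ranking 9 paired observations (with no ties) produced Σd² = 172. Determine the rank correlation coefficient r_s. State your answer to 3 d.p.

ρ = 1 − 6Σd² / [n(n²−1)] = 1 − 6×172 / (9×80)
  = 1 − 1032/720 = 1 − 1.4333 ≈ -0.433

-0.433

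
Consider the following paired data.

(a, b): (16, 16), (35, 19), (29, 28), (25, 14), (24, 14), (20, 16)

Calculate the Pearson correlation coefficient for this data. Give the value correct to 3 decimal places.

0.462

n = 6, Σa = 149, Σb = 107, Σa² = 3923, Σb² = 2049, Σab = 2739
nΣab − ΣaΣb = 16434 − 15943 = 491
nΣa² − (Σa)² = 23538 − 22201 = 1337; nΣb² − (Σb)² = 12294 − 11449 = 845
r = 491 / √(1337 × 845) = 491 / 1062.9040 ≈ 0.462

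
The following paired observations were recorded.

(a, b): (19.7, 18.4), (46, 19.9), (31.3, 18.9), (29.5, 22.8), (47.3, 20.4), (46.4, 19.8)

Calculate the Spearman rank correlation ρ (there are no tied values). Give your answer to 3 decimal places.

0.371

Rank a: 1, 4, 3, 2, 6, 5
Rank b: 1, 4, 2, 6, 5, 3
d = rank(a) − rank(b): 0, 0, 1, -4, 1, 2; Σd² = 22
ρ = 1 − 6Σd² / [n(n²−1)] = 1 − 6×22 / (6×35) = 1 − 132/210 ≈ 0.371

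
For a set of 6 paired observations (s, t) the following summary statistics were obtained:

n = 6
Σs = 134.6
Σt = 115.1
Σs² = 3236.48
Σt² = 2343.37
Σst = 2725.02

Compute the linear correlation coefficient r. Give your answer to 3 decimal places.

0.834

r = (nΣst − ΣsΣt) / √[(nΣs² − (Σs)²)(nΣt² − (Σt)²)]
Numerator: 6×2725.02 − 134.6×115.1 = 857.66
Denominator: √[(19418.88 − 18117.16)(14060.22 − 13248.01)] = √[1301.72 × 812.21] = 1028.2364
r = 857.66 / 1028.2364 ≈ 0.834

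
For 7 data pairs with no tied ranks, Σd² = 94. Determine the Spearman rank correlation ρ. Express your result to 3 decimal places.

-0.679

ρ = 1 − 6Σd² / [n(n²−1)] = 1 − 6×94 / (7×48)
  = 1 − 564/336 = 1 − 1.6786 ≈ -0.679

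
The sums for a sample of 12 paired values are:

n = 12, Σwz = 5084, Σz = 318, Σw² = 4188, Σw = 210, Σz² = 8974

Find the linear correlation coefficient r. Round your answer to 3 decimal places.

r = (nΣwz − ΣwΣz) / √[(nΣw² − (Σw)²)(nΣz² − (Σz)²)]
Numerator: 12×5084 − 210×318 = -5772
Denominator: √[(50256 − 44100)(107688 − 101124)] = √[6156 × 6564] = 6356.7275
r = -5772 / 6356.7275 ≈ -0.908

-0.908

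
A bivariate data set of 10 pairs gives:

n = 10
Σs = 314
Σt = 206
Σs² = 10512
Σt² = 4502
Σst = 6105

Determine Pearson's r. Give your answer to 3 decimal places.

-0.885

r = (nΣst − ΣsΣt) / √[(nΣs² − (Σs)²)(nΣt² − (Σt)²)]
Numerator: 10×6105 − 314×206 = -3634
Denominator: √[(105120 − 98596)(45020 − 42436)] = √[6524 × 2584] = 4105.8514
r = -3634 / 4105.8514 ≈ -0.885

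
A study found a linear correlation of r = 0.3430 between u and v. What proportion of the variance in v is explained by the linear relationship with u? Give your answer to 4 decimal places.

r² = (0.3430)² = 0.1176

0.1176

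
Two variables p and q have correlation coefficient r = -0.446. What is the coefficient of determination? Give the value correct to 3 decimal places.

0.199

r² = (-0.446)² = 0.199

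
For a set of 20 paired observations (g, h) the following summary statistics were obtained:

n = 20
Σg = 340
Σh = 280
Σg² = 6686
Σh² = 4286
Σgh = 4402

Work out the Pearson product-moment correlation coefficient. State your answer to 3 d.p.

-0.622

r = (nΣgh − ΣgΣh) / √[(nΣg² − (Σg)²)(nΣh² − (Σh)²)]
Numerator: 20×4402 − 340×280 = -7160
Denominator: √[(133720 − 115600)(85720 − 78400)] = √[18120 × 7320] = 11516.8746
r = -7160 / 11516.8746 ≈ -0.622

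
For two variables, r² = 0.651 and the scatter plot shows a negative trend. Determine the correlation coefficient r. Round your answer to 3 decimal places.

|r| = √0.651 = 0.807
The association is negative, so r = −0.807.

-0.807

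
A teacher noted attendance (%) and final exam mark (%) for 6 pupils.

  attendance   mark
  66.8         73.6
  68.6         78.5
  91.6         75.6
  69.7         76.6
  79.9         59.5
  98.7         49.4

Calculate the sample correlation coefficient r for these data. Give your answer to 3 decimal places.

n = 6, Σx = 475.3, Σy = 413.2, Σx² = 38542.55, Σy² = 29142.74, Σxy = 32195.39
nΣxy − ΣxΣy = 193172.34 − 196393.96 = -3221.62
nΣx² − (Σx)² = 231255.3 − 225910.09 = 5345.21; nΣy² − (Σy)² = 174856.44 − 170734.24 = 4122.2
r = -3221.62 / √(5345.21 × 4122.2) = -3221.62 / 4694.0414 ≈ -0.686

-0.686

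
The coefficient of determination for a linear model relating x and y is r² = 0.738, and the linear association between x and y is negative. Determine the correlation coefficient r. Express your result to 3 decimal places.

-0.859

|r| = √0.738 = 0.859
The association is negative, so r = −0.859.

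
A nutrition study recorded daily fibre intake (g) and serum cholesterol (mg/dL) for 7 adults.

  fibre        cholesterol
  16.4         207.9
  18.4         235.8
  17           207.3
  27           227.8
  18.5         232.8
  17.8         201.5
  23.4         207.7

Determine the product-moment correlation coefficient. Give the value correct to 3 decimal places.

n = 7, Σx = 138.5, Σy = 1520.8, Σx² = 2832.17, Σy² = 331627.56, Σxy = 30176.66
nΣxy − ΣxΣy = 211236.62 − 210630.8 = 605.82
nΣx² − (Σx)² = 19825.19 − 19182.25 = 642.94; nΣy² − (Σy)² = 2321392.92 − 2312832.64 = 8560.28
r = 605.82 / √(642.94 × 8560.28) = 605.82 / 2346.0065 ≈ 0.258

0.258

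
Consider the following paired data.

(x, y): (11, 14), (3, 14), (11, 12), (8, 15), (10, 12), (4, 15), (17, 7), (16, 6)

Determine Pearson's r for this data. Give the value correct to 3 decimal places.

n = 8, Σx = 80, Σy = 95, Σx² = 976, Σy² = 1215, Σxy = 843
nΣxy − ΣxΣy = 6744 − 7600 = -856
nΣx² − (Σx)² = 7808 − 6400 = 1408; nΣy² − (Σy)² = 9720 − 9025 = 695
r = -856 / √(1408 × 695) = -856 / 989.2219 ≈ -0.865

-0.865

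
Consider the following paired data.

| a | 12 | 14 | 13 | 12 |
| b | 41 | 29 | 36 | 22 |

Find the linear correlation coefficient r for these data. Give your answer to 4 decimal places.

n = 4, Σa = 51, Σb = 128, Σa² = 653, Σb² = 4302, Σab = 1630
nΣab − ΣaΣb = 6520 − 6528 = -8
nΣa² − (Σa)² = 2612 − 2601 = 11; nΣb² − (Σb)² = 17208 − 16384 = 824
r = -8 / √(11 × 824) = -8 / 95.2050 ≈ -0.0840

-0.0840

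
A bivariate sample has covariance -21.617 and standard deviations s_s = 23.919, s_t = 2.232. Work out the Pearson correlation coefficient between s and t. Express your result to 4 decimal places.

r = Cov(s,t) / (s_s · s_t) = -21.617 / (23.919 × 2.232)
  = -21.617 / 53.3872 ≈ -0.4049

-0.4049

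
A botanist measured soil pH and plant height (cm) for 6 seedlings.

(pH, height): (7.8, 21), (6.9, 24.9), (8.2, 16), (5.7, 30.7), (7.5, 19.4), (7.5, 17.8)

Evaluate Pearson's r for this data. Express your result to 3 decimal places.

-0.949

n = 6, Σx = 43.6, Σy = 129.8, Σx² = 320.68, Σy² = 2952.7, Σxy = 920.8
nΣxy − ΣxΣy = 5524.8 − 5659.28 = -134.48
nΣx² − (Σx)² = 1924.08 − 1900.96 = 23.12; nΣy² − (Σy)² = 17716.2 − 16848.04 = 868.16
r = -134.48 / √(23.12 × 868.16) = -134.48 / 141.6752 ≈ -0.949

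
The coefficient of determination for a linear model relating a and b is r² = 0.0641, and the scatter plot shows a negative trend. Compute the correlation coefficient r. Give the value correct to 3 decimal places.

-0.253

|r| = √0.0641 = 0.253
The association is negative, so r = −0.253.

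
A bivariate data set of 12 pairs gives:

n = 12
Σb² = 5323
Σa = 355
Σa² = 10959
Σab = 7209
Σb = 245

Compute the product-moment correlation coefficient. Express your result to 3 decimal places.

r = (nΣab − ΣaΣb) / √[(nΣa² − (Σa)²)(nΣb² − (Σb)²)]
Numerator: 12×7209 − 355×245 = -467
Denominator: √[(131508 − 126025)(63876 − 60025)] = √[5483 × 3851] = 4595.1097
r = -467 / 4595.1097 ≈ -0.102

-0.102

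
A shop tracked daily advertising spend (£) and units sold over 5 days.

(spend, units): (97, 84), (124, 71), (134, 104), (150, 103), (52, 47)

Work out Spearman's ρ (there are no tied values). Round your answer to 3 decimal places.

0.800

Rank spend: 2, 3, 4, 5, 1
Rank units: 3, 2, 5, 4, 1
d = rank(spend) − rank(units): -1, 1, -1, 1, 0; Σd² = 4
ρ = 1 − 6Σd² / [n(n²−1)] = 1 − 6×4 / (5×24) = 1 − 24/120 ≈ 0.800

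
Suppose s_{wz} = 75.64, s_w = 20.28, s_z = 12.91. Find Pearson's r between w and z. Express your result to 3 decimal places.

0.289

r = Cov(w,z) / (s_w · s_z) = 75.64 / (20.28 × 12.91)
  = 75.64 / 261.8148 ≈ 0.289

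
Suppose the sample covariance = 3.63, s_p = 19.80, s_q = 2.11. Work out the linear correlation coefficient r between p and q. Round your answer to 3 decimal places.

0.087

r = Cov(p,q) / (s_p · s_q) = 3.63 / (19.80 × 2.11)
  = 3.63 / 41.7780 ≈ 0.087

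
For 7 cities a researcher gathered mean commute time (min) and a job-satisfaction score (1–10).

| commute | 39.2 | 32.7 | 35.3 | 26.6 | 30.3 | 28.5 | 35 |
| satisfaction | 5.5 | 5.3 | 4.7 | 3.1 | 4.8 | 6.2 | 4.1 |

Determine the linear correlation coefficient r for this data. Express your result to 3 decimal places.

0.272

n = 7, Σx = 227.6, Σy = 33.7, Σx² = 7514.92, Σy² = 168.33, Σxy = 1102.92
nΣxy − ΣxΣy = 7720.44 − 7670.12 = 50.32
nΣx² − (Σx)² = 52604.44 − 51801.76 = 802.68; nΣy² − (Σy)² = 1178.31 − 1135.69 = 42.62
r = 50.32 / √(802.68 × 42.62) = 50.32 / 184.9601 ≈ 0.272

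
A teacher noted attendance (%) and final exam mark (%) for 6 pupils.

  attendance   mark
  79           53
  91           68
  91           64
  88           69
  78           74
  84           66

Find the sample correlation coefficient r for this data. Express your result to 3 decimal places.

0.154

n = 6, Σx = 511, Σy = 394, Σx² = 43687, Σy² = 26122, Σxy = 33587
nΣxy − ΣxΣy = 201522 − 201334 = 188
nΣx² − (Σx)² = 262122 − 261121 = 1001; nΣy² − (Σy)² = 156732 − 155236 = 1496
r = 188 / √(1001 × 1496) = 188 / 1223.7222 ≈ 0.154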